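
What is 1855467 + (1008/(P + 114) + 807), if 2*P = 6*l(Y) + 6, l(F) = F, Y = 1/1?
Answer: 9281412/5 ≈ 1.8563e+6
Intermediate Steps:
Y = 1 (Y = 1*1 = 1)
P = 6 (P = (6*1 + 6)/2 = (6 + 6)/2 = (½)*12 = 6)
1855467 + (1008/(P + 114) + 807) = 1855467 + (1008/(6 + 114) + 807) = 1855467 + (1008/120 + 807) = 1855467 + (1008*(1/120) + 807) = 1855467 + (42/5 + 807) = 1855467 + 4077/5 = 9281412/5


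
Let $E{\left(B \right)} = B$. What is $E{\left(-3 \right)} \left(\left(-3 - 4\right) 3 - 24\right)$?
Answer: $135$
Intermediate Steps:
$E{\left(-3 \right)} \left(\left(-3 - 4\right) 3 - 24\right) = - 3 \left(\left(-3 - 4\right) 3 - 24\right) = - 3 \left(\left(-7\right) 3 - 24\right) = - 3 \left(-21 - 24\right) = \left(-3\right) \left(-45\right) = 135$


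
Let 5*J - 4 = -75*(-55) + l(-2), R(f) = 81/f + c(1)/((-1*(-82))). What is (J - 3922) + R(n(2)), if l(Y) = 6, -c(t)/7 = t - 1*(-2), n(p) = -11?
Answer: -2798563/902 ≈ -3102.6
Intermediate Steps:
c(t) = -14 - 7*t (c(t) = -7*(t - 1*(-2)) = -7*(t + 2) = -7*(2 + t) = -14 - 7*t)
R(f) = -21/82 + 81/f (R(f) = 81/f + (-14 - 7*1)/((-1*(-82))) = 81/f + (-14 - 7)/82 = 81/f - 21*1/82 = 81/f - 21/82 = -21/82 + 81/f)
J = 827 (J = 4/5 + (-75*(-55) + 6)/5 = 4/5 + (4125 + 6)/5 = 4/5 + (1/5)*4131 = 4/5 + 4131/5 = 827)
(J - 3922) + R(n(2)) = (827 - 3922) + (-21/82 + 81/(-11)) = -3095 + (-21/82 + 81*(-1/11)) = -3095 + (-21/82 - 81/11) = -3095 - 6873/902 = -2798563/902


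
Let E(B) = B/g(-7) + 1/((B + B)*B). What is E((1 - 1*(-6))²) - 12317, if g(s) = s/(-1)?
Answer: -59112619/4802 ≈ -12310.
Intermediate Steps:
g(s) = -s (g(s) = s*(-1) = -s)
E(B) = 1/(2*B²) + B/7 (E(B) = B/((-1*(-7))) + 1/((B + B)*B) = B/7 + 1/(((2*B))*B) = B*(⅐) + (1/(2*B))/B = B/7 + 1/(2*B²) = 1/(2*B²) + B/7)
E((1 - 1*(-6))²) - 12317 = (1/(2*((1 - 1*(-6))²)²) + (1 - 1*(-6))²/7) - 12317 = (1/(2*((1 + 6)²)²) + (1 + 6)²/7) - 12317 = (1/(2*(7²)²) + (⅐)*7²) - 12317 = ((½)/49² + (⅐)*49) - 12317 = ((½)*(1/2401) + 7) - 12317 = (1/4802 + 7) - 12317 = 33615/4802 - 12317 = -59112619/4802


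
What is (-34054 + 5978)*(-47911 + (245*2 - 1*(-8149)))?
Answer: 1102600672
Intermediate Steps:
(-34054 + 5978)*(-47911 + (245*2 - 1*(-8149))) = -28076*(-47911 + (490 + 8149)) = -28076*(-47911 + 8639) = -28076*(-39272) = 1102600672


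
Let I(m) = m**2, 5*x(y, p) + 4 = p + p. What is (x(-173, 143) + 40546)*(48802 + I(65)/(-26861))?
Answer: 266121588686564/134305 ≈ 1.9815e+9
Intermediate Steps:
x(y, p) = -4/5 + 2*p/5 (x(y, p) = -4/5 + (p + p)/5 = -4/5 + (2*p)/5 = -4/5 + 2*p/5)
(x(-173, 143) + 40546)*(48802 + I(65)/(-26861)) = ((-4/5 + (2/5)*143) + 40546)*(48802 + 65**2/(-26861)) = ((-4/5 + 286/5) + 40546)*(48802 + 4225*(-1/26861)) = (282/5 + 40546)*(48802 - 4225/26861) = (203012/5)*(1310866297/26861) = 266121588686564/134305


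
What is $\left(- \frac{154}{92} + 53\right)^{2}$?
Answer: $\frac{5574321}{2116} \approx 2634.4$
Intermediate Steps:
$\left(- \frac{154}{92} + 53\right)^{2} = \left(\left(-154\right) \frac{1}{92} + 53\right)^{2} = \left(- \frac{77}{46} + 53\right)^{2} = \left(\frac{2361}{46}\right)^{2} = \frac{5574321}{2116}$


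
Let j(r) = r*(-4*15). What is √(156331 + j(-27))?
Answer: √157951 ≈ 397.43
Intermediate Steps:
j(r) = -60*r (j(r) = r*(-60) = -60*r)
√(156331 + j(-27)) = √(156331 - 60*(-27)) = √(156331 + 1620) = √157951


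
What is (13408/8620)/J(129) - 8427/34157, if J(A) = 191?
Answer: -3354101071/14059191985 ≈ -0.23857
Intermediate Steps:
(13408/8620)/J(129) - 8427/34157 = (13408/8620)/191 - 8427/34157 = (13408*(1/8620))*(1/191) - 8427*1/34157 = (3352/2155)*(1/191) - 8427/34157 = 3352/411605 - 8427/34157 = -3354101071/14059191985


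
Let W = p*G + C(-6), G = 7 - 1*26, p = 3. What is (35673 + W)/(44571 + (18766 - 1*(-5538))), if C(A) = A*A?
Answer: 35652/68875 ≈ 0.51763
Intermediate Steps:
C(A) = A²
G = -19 (G = 7 - 26 = -19)
W = -21 (W = 3*(-19) + (-6)² = -57 + 36 = -21)
(35673 + W)/(44571 + (18766 - 1*(-5538))) = (35673 - 21)/(44571 + (18766 - 1*(-5538))) = 35652/(44571 + (18766 + 5538)) = 35652/(44571 + 24304) = 35652/68875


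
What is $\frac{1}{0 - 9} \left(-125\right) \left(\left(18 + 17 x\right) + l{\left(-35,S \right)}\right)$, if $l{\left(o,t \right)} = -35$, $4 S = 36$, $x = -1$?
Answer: $- \frac{4250}{9} \approx -472.22$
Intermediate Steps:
$S = 9$ ($S = \frac{1}{4} \cdot 36 = 9$)
$\frac{1}{0 - 9} \left(-125\right) \left(\left(18 + 17 x\right) + l{\left(-35,S \right)}\right) = \frac{1}{0 - 9} \left(-125\right) \left(\left(18 + 17 \left(-1\right)\right) - 35\right) = \frac{1}{-9} \left(-125\right) \left(\left(18 - 17\right) - 35\right) = \left(- \frac{1}{9}\right) \left(-125\right) \left(1 - 35\right) = \frac{125}{9} \left(-34\right) = - \frac{4250}{9}$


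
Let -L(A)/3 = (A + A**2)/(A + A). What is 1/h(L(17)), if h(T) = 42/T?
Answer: -9/14 ≈ -0.64286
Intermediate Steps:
L(A) = -3*(A + A**2)/(2*A) (L(A) = -3*(A + A**2)/(A + A) = -3*(A + A**2)/(2*A))
1/h(L(17)) = 1/(42/(-3/2 - 3/2*17)) = 1/(42/(-3/2 - 51/2)) = 1/(42/(-27)) = 1/(42*(-1/27)) = 1/(-14/9) = -9/14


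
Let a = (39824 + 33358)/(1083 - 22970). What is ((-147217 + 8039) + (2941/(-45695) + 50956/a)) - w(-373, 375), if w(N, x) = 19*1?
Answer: -258222297316166/1672025745 ≈ -1.5444e+5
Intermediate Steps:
w(N, x) = 19
a = -73182/21887 (a = 73182/(-21887) = 73182*(-1/21887) = -73182/21887 ≈ -3.3436)
((-147217 + 8039) + (2941/(-45695) + 50956/a)) - w(-373, 375) = ((-147217 + 8039) + (2941/(-45695) + 50956/(-73182/21887))) - 1*19 = (-139178 + (2941*(-1/45695) + 50956*(-21887/73182))) - 19 = (-139178 + (-2941/45695 - 557636986/36591)) - 19 = (-139178 - 25481329689401/1672025745) - 19 = -258190528827011/1672025745 - 19 = -258222297316166/1672025745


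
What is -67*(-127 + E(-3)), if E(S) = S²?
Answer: 7906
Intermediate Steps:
-67*(-127 + E(-3)) = -67*(-127 + (-3)²) = -67*(-127 + 9) = -67*(-118) = 7906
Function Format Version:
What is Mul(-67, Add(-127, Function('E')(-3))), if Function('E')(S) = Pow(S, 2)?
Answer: 7906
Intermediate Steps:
Mul(-67, Add(-127, Function('E')(-3))) = Mul(-67, Add(-127, Pow(-3, 2))) = Mul(-67, Add(-127, 9)) = Mul(-67, -118) = 7906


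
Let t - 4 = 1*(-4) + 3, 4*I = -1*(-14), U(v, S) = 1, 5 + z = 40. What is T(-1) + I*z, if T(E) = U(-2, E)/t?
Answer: 737/6 ≈ 122.83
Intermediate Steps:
z = 35 (z = -5 + 40 = 35)
I = 7/2 (I = (-1*(-14))/4 = (¼)*14 = 7/2 ≈ 3.5000)
t = 3 (t = 4 + (1*(-4) + 3) = 4 + (-4 + 3) = 4 - 1 = 3)
T(E) = ⅓ (T(E) = 1/3 = 1*(⅓) = ⅓)
T(-1) + I*z = ⅓ + (7/2)*35 = ⅓ + 245/2 = 737/6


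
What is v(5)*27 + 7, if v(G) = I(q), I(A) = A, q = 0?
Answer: 7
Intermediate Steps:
v(G) = 0
v(5)*27 + 7 = 0*27 + 7 = 0 + 7 = 7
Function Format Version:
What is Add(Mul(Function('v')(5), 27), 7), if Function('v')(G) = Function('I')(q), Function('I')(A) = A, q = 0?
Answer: 7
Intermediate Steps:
Function('v')(G) = 0
Add(Mul(Function('v')(5), 27), 7) = Add(Mul(0, 27), 7) = Add(0, 7) = 7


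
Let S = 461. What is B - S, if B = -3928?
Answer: -4389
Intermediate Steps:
B - S = -3928 - 1*461 = -3928 - 461 = -4389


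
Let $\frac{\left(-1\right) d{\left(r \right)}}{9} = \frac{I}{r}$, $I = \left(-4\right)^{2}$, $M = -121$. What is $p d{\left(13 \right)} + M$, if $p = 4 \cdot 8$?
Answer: $- \frac{6181}{13} \approx -475.46$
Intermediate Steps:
$I = 16$
$p = 32$
$d{\left(r \right)} = - \frac{144}{r}$ ($d{\left(r \right)} = - 9 \frac{16}{r} = - \frac{144}{r}$)
$p d{\left(13 \right)} + M = 32 \left(- \frac{144}{13}\right) - 121 = - \frac{4608}{13} - 121 = - \frac{6181}{13}$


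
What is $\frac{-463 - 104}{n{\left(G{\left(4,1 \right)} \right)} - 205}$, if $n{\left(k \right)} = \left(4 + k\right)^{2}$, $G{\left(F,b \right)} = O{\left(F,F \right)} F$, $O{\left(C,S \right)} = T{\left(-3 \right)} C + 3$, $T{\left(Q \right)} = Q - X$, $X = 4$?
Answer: $- \frac{567}{9011} \approx -0.062923$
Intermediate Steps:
$T{\left(Q \right)} = -4 + Q$ ($T{\left(Q \right)} = Q - 4 = -4 + Q$)
$O{\left(C,S \right)} = 3 - 7 C$ ($O{\left(C,S \right)} = \left(-4 - 3\right) C + 3 = - 7 C + 3 = 3 - 7 C$)
$G{\left(F,b \right)} = F \left(3 - 7 F\right)$ ($G{\left(F,b \right)} = \left(3 - 7 F\right) F = F \left(3 - 7 F\right)$)
$\frac{-463 - 104}{n{\left(G{\left(4,1 \right)} \right)} - 205} = \frac{-463 - 104}{\left(4 + 4 \left(3 - 28\right)\right)^{2} - 205} = - \frac{567}{\left(4 + 4 \left(3 - 28\right)\right)^{2} - 205} = - \frac{567}{\left(4 + 4 \left(-25\right)\right)^{2} - 205} = - \frac{567}{\left(4 - 100\right)^{2} - 205} = - \frac{567}{\left(-96\right)^{2} - 205} = - \frac{567}{9216 - 205} = - \frac{567}{9011}$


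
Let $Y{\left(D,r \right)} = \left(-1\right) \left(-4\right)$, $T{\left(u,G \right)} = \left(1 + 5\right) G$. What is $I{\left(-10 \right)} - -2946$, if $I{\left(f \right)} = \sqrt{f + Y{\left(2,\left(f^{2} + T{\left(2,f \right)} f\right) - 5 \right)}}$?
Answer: $2946 + i \sqrt{6} \approx 2946.0 + 2.4495 i$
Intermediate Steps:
$T{\left(u,G \right)} = 6 G$
$Y{\left(D,r \right)} = 4$
$I{\left(f \right)} = \sqrt{4 + f}$ ($I{\left(f \right)} = \sqrt{f + 4} = \sqrt{4 + f}$)
$I{\left(-10 \right)} - -2946 = \sqrt{4 - 10} - -2946 = \sqrt{-6} + 2946 = i \sqrt{6} + 2946 = 2946 + i \sqrt{6}$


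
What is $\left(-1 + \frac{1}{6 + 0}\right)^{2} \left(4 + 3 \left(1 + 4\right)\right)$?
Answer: $\frac{475}{36} \approx 13.194$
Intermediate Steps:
$\left(-1 + \frac{1}{6 + 0}\right)^{2} \left(4 + 3 \left(1 + 4\right)\right) = \left(-1 + \frac{1}{6}\right)^{2} \left(4 + 3 \cdot 5\right) = \left(-1 + \frac{1}{6}\right)^{2} \left(4 + 15\right) = \left(- \frac{5}{6}\right)^{2} \cdot 19 = \frac{25}{36} \cdot 19 = \frac{475}{36}$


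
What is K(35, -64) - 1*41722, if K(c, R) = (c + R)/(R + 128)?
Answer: -2670237/64 ≈ -41722.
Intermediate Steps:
K(c, R) = (R + c)/(128 + R)
K(35, -64) - 1*41722 = (-64 + 35)/(128 - 64) - 1*41722 = -29/64 - 41722 = -2670237/64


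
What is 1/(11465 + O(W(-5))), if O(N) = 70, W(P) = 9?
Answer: 1/11535 ≈ 8.6693e-5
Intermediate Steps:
1/(11465 + O(W(-5))) = 1/(11465 + 70) = 1/11535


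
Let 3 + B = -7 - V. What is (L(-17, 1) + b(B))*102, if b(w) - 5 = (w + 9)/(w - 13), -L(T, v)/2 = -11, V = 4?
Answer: 24956/9 ≈ 2772.9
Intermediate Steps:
L(T, v) = 22 (L(T, v) = -2*(-11) = 22)
B = -14 (B = -3 + (-7 - 1*4) = -3 + (-7 - 4) = -3 - 11 = -14)
b(w) = 5 + (9 + w)/(-13 + w) (b(w) = 5 + (w + 9)/(w - 13) = 5 + (9 + w)/(-13 + w))
(L(-17, 1) + b(B))*102 = (22 + 2*(-28 + 3*(-14))/(-13 - 14))*102 = (22 + 2*(-28 - 42)/(-27))*102 = (22 + 2*(-1/27)*(-70))*102 = (22 + 140/27)*102 = (734/27)*102 = 24956/9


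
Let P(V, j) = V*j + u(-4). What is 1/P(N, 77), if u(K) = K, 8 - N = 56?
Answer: -1/3700 ≈ -0.00027027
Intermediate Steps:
N = -48 (N = 8 - 1*56 = 8 - 56 = -48)
P(V, j) = -4 + V*j (P(V, j) = V*j - 4 = -4 + V*j)
1/P(N, 77) = 1/(-4 - 48*77) = 1/(-4 - 3696) = 1/(-3700) = -1/3700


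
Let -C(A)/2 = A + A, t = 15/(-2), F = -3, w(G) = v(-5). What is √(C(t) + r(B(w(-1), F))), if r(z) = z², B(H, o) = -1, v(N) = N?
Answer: √31 ≈ 5.5678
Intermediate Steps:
w(G) = -5
t = -15/2 (t = 15*(-½) = -15/2 ≈ -7.5000)
C(A) = -4*A (C(A) = -2*(A + A) = -4*A)
√(C(t) + r(B(w(-1), F))) = √(-4*(-15/2) + (-1)²) = √(30 + 1) = √31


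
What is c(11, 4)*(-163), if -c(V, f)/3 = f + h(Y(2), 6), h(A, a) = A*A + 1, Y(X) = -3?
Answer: 6846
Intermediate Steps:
h(A, a) = 1 + A² (h(A, a) = A² + 1 = 1 + A²)
c(V, f) = -30 - 3*f (c(V, f) = -3*(f + (1 + (-3)²)) = -3*(f + (1 + 9)) = -3*(f + 10) = -3*(10 + f) = -30 - 3*f)
c(11, 4)*(-163) = (-30 - 3*4)*(-163) = (-30 - 12)*(-163) = -42*(-163) = 6846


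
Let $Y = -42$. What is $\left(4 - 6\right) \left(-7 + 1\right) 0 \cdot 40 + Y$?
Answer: $-42$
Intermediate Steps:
$\left(4 - 6\right) \left(-7 + 1\right) 0 \cdot 40 + Y = \left(4 - 6\right) \left(-7 + 1\right) 0 \cdot 40 - 42 = \left(-2\right) \left(-6\right) 0 \cdot 40 - 42 = 12 \cdot 0 \cdot 40 - 42 = 0 \cdot 40 - 42 = 0 - 42 = -42$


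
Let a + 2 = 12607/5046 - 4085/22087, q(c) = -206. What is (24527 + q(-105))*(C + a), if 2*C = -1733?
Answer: -391314177969583/18575167 ≈ -2.1067e+7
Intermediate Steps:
a = 34935895/111451002 (a = -2 + (12607/5046 - 4085/22087) = -2 + 257837899/111451002 = 34935895/111451002 ≈ 0.31346)
C = -1733/2 (C = (½)*(-1733) = -1733/2 ≈ -866.50)
(24527 + q(-105))*(C + a) = (24527 - 206)*(-1733/2 + 34935895/111451002) = 24321*(-48268678669/55725501) = -391314177969583/18575167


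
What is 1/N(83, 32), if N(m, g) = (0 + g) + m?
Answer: 1/115 ≈ 0.0086956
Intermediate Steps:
N(m, g) = g + m
1/N(83, 32) = 1/(32 + 83) = 1/115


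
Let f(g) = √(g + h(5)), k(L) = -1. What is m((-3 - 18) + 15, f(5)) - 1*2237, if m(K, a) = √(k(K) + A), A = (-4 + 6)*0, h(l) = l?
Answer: -2237 + I ≈ -2237.0 + 1.0*I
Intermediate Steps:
A = 0 (A = 2*0 = 0)
f(g) = √(5 + g) (f(g) = √(g + 5) = √(5 + g))
m(K, a) = I (m(K, a) = √(-1 + 0) = √(-1) = I)
m((-3 - 18) + 15, f(5)) - 1*2237 = I - 1*2237 = I - 2237 = -2237 + I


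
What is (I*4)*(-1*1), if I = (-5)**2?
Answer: -100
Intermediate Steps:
I = 25
(I*4)*(-1*1) = (25*4)*(-1*1) = 100*(-1) = -100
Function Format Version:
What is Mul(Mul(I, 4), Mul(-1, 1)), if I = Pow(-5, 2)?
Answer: -100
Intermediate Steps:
I = 25
Mul(Mul(I, 4), Mul(-1, 1)) = Mul(Mul(25, 4), Mul(-1, 1)) = Mul(100, -1) = -100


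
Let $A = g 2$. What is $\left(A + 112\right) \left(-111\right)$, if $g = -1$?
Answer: $-12210$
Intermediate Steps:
$A = -2$ ($A = \left(-1\right) 2 = -2$)
$\left(A + 112\right) \left(-111\right) = \left(-2 + 112\right) \left(-111\right) = 110 \left(-111\right) = -12210$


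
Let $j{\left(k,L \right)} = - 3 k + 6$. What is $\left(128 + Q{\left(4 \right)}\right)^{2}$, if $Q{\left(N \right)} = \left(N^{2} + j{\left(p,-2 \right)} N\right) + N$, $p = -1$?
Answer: $33856$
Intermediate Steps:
$j{\left(k,L \right)} = 6 - 3 k$
$Q{\left(N \right)} = N^{2} + 10 N$ ($Q{\left(N \right)} = \left(N^{2} + \left(6 - -3\right) N\right) + N = \left(N^{2} + \left(6 + 3\right) N\right) + N = \left(N^{2} + 9 N\right) + N = N^{2} + 10 N$)
$\left(128 + Q{\left(4 \right)}\right)^{2} = \left(128 + 4 \left(10 + 4\right)\right)^{2} = \left(128 + 4 \cdot 14\right)^{2} = \left(128 + 56\right)^{2} = 184^{2} = 33856$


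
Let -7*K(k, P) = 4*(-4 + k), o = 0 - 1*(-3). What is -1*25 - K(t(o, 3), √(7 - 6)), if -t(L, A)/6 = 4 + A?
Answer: -359/7 ≈ -51.286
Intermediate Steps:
o = 3 (o = 0 + 3 = 3)
t(L, A) = -24 - 6*A (t(L, A) = -6*(4 + A) = -24 - 6*A)
K(k, P) = 16/7 - 4*k/7 (K(k, P) = -4*(-4 + k)/7 = -(-16 + 4*k)/7 = 16/7 - 4*k/7)
-1*25 - K(t(o, 3), √(7 - 6)) = -1*25 - (16/7 - 4*(-24 - 6*3)/7) = -25 - (16/7 - 4*(-24 - 18)/7) = -25 - (16/7 - 4/7*(-42)) = -25 - (16/7 + 24) = -25 - 1*184/7 = -25 - 184/7 = -359/7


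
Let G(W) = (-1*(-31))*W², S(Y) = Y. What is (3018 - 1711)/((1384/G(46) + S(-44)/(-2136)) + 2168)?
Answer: 11445485262/18985684241 ≈ 0.60285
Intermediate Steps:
G(W) = 31*W²
(3018 - 1711)/((1384/G(46) + S(-44)/(-2136)) + 2168) = (3018 - 1711)/((1384/((31*46²)) - 44/(-2136)) + 2168) = 1307/((1384/((31*2116)) - 44*(-1/2136)) + 2168) = 1307/((1384/65596 + 11/534) + 2168) = 1307/((1384*(1/65596) + 11/534) + 2168) = 1307/((346/16399 + 11/534) + 2168) = 1307/(365153/8757066 + 2168) = 1307/(18985684241/8757066) = 1307*(8757066/18985684241) = 11445485262/18985684241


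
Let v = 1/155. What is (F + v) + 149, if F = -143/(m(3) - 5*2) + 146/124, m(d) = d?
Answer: 370229/2170 ≈ 170.61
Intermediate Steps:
v = 1/155 ≈ 0.0064516
F = 9377/434 (F = -143/(3 - 5*2) + 146/124 = -143/(3 - 10) + 146*(1/124) = -143/(-7) + 73/62 = -143*(-⅐) + 73/62 = 143/7 + 73/62 = 9377/434 ≈ 21.606)
(F + v) + 149 = (9377/434 + 1/155) + 149 = 46899/2170 + 149 = 370229/2170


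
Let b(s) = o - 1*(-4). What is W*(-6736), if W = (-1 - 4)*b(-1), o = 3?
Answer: 235760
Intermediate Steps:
b(s) = 7 (b(s) = 3 - 1*(-4) = 3 + 4 = 7)
W = -35 (W = (-1 - 4)*7 = -5*7 = -35)
W*(-6736) = -35*(-6736) = 235760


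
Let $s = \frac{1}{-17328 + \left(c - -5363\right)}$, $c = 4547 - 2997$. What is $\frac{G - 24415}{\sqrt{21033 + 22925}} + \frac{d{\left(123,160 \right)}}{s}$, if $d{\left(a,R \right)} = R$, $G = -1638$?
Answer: $-1666400 - \frac{26053 \sqrt{43958}}{43958} \approx -1.6665 \cdot 10^{6}$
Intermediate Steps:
$c = 1550$
$s = - \frac{1}{10415}$ ($s = \frac{1}{-17328 + \left(1550 - -5363\right)} = \frac{1}{-17328 + \left(1550 + 5363\right)} = \frac{1}{-17328 + 6913} = \frac{1}{-10415} = - \frac{1}{10415} \approx -9.6015 \cdot 10^{-5}$)
$\frac{G - 24415}{\sqrt{21033 + 22925}} + \frac{d{\left(123,160 \right)}}{s} = \frac{-1638 - 24415}{\sqrt{21033 + 22925}} + \frac{160}{- \frac{1}{10415}} = \frac{-1638 - 24415}{\sqrt{43958}} + 160 \left(-10415\right) = - 26053 \frac{\sqrt{43958}}{43958} - 1666400 = - \frac{26053 \sqrt{43958}}{43958} - 1666400 = -1666400 - \frac{26053 \sqrt{43958}}{43958}$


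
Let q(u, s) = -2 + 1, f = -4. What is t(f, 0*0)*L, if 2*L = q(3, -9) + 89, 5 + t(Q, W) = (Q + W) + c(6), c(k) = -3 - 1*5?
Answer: -748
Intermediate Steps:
c(k) = -8 (c(k) = -3 - 5 = -8)
q(u, s) = -1
t(Q, W) = -13 + Q + W (t(Q, W) = -5 + ((Q + W) - 8) = -5 + (-8 + Q + W) = -13 + Q + W)
L = 44 (L = (-1 + 89)/2 = (½)*88 = 44)
t(f, 0*0)*L = (-13 - 4 + 0*0)*44 = (-13 - 4 + 0)*44 = -17*44 = -748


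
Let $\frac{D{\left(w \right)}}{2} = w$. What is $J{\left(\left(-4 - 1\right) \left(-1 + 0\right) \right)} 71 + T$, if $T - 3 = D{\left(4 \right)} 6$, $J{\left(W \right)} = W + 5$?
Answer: $761$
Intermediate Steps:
$D{\left(w \right)} = 2 w$
$J{\left(W \right)} = 5 + W$
$T = 51$ ($T = 3 + 2 \cdot 4 \cdot 6 = 3 + 8 \cdot 6 = 3 + 48 = 51$)
$J{\left(\left(-4 - 1\right) \left(-1 + 0\right) \right)} 71 + T = \left(5 + \left(-4 - 1\right) \left(-1 + 0\right)\right) 71 + 51 = \left(5 - -5\right) 71 + 51 = \left(5 + 5\right) 71 + 51 = 10 \cdot 71 + 51 = 710 + 51 = 761$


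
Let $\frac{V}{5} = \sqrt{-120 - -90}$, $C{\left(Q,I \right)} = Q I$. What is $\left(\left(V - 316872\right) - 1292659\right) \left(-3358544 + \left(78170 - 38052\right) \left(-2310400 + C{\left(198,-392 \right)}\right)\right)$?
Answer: $154202380022621392 - 479028922160 i \sqrt{30} \approx 1.542 \cdot 10^{17} - 2.6238 \cdot 10^{12} i$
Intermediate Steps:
$C{\left(Q,I \right)} = I Q$
$V = 5 i \sqrt{30}$ ($V = 5 \sqrt{-120 - -90} = 5 \sqrt{-120 + 90} = 5 \sqrt{-30} = 5 i \sqrt{30} \approx 27.386 i$)
$\left(\left(V - 316872\right) - 1292659\right) \left(-3358544 + \left(78170 - 38052\right) \left(-2310400 + C{\left(198,-392 \right)}\right)\right) = \left(\left(5 i \sqrt{30} - 316872\right) - 1292659\right) \left(-3358544 + \left(78170 - 38052\right) \left(-2310400 - 77616\right)\right) = \left(\left(5 i \sqrt{30} - 316872\right) - 1292659\right) \left(-3358544 + 40118 \left(-2310400 - 77616\right)\right) = \left(\left(-316872 + 5 i \sqrt{30}\right) - 1292659\right) \left(-3358544 + 40118 \left(-2388016\right)\right) = \left(-1609531 + 5 i \sqrt{30}\right) \left(-3358544 - 95802425888\right) = \left(-1609531 + 5 i \sqrt{30}\right) \left(-95805784432\right) = 154202380022621392 - 479028922160 i \sqrt{30}$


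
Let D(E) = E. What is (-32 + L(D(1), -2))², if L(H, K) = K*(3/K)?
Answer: 841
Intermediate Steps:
L(H, K) = 3
(-32 + L(D(1), -2))² = (-32 + 3)² = (-29)² = 841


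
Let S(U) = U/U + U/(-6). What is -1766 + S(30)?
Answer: -1770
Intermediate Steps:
S(U) = 1 - U/6 (S(U) = 1 + U*(-⅙) = 1 - U/6)
-1766 + S(30) = -1766 + (1 - ⅙*30) = -1766 + (1 - 5) = -1766 - 4 = -1770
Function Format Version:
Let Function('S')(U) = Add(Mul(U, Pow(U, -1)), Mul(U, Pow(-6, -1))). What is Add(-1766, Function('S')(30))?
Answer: -1770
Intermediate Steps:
Function('S')(U) = Add(1, Mul(Rational(-1, 6), U)) (Function('S')(U) = Add(1, Mul(U, Rational(-1, 6))) = Add(1, Mul(Rational(-1, 6), U)))
Add(-1766, Function('S')(30)) = Add(-1766, Add(1, Mul(Rational(-1, 6), 30))) = Add(-1766, Add(1, -5)) = Add(-1766, -4) = -1770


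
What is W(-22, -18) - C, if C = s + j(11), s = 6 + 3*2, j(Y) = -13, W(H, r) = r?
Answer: -17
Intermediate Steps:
s = 12 (s = 6 + 6 = 12)
C = -1 (C = 12 - 13 = -1)
W(-22, -18) - C = -18 - 1*(-1) = -18 + 1 = -17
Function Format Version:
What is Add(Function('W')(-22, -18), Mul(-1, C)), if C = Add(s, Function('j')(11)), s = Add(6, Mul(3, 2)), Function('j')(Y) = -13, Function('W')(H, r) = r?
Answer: -17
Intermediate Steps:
s = 12 (s = Add(6, 6) = 12)
C = -1 (C = Add(12, -13) = -1)
Add(Function('W')(-22, -18), Mul(-1, C)) = Add(-18, Mul(-1, -1)) = Add(-18, 1) = -17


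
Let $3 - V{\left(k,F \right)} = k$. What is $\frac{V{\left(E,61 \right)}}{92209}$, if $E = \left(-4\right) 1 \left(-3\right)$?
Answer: $- \frac{9}{92209} \approx -9.7604 \cdot 10^{-5}$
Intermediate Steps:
$E = 12$ ($E = \left(-4\right) \left(-3\right) = 12$)
$V{\left(k,F \right)} = 3 - k$
$\frac{V{\left(E,61 \right)}}{92209} = \frac{3 - 12}{92209} = \left(3 - 12\right) \frac{1}{92209} = \left(-9\right) \frac{1}{92209} = - \frac{9}{92209}$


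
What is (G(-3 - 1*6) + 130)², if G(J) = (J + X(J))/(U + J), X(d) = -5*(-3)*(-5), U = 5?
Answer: 22801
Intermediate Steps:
X(d) = -75 (X(d) = 15*(-5) = -75)
G(J) = (-75 + J)/(5 + J) (G(J) = (J - 75)/(5 + J) = (-75 + J)/(5 + J))
(G(-3 - 1*6) + 130)² = ((-75 + (-3 - 1*6))/(5 + (-3 - 1*6)) + 130)² = ((-75 + (-3 - 6))/(5 + (-3 - 6)) + 130)² = ((-75 - 9)/(5 - 9) + 130)² = (-84/(-4) + 130)² = (-¼*(-84) + 130)² = (21 + 130)² = 151² = 22801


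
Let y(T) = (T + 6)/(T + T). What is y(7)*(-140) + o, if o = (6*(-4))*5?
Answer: -250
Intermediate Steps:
o = -120 (o = -24*5 = -120)
y(T) = (6 + T)/(2*T) (y(T) = (6 + T)/((2*T)) = (6 + T)*(1/(2*T)) = (6 + T)/(2*T))
y(7)*(-140) + o = ((½)*(6 + 7)/7)*(-140) - 120 = ((½)*(⅐)*13)*(-140) - 120 = (13/14)*(-140) - 120 = -130 - 120 = -250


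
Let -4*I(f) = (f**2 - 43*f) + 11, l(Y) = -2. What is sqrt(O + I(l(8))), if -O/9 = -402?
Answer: sqrt(14371)/2 ≈ 59.940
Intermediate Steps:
O = 3618 (O = -9*(-402) = 3618)
I(f) = -11/4 - f**2/4 + 43*f/4 (I(f) = -((f**2 - 43*f) + 11)/4 = -(11 + f**2 - 43*f)/4 = -11/4 - f**2/4 + 43*f/4)
sqrt(O + I(l(8))) = sqrt(3618 + (-11/4 - 1/4*(-2)**2 + (43/4)*(-2))) = sqrt(3618 + (-11/4 - 1/4*4 - 43/2)) = sqrt(3618 + (-11/4 - 1 - 43/2)) = sqrt(3618 - 101/4) = sqrt(14371/4) = sqrt(14371)/2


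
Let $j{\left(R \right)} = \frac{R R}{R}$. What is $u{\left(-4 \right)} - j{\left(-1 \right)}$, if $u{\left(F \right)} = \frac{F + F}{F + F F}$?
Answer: $\frac{1}{3} \approx 0.33333$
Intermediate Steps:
$j{\left(R \right)} = R$ ($j{\left(R \right)} = \frac{R^{2}}{R} = R$)
$u{\left(F \right)} = \frac{2 F}{F + F^{2}}$
$u{\left(-4 \right)} - j{\left(-1 \right)} = \frac{2}{1 - 4} - -1 = \frac{2}{-3} + 1 = 2 \left(- \frac{1}{3}\right) + 1 = - \frac{2}{3} + 1 = \frac{1}{3}$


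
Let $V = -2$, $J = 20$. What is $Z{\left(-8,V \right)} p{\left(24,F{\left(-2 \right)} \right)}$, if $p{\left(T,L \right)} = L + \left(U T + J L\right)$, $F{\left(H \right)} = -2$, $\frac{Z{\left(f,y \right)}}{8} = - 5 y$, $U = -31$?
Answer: $-62880$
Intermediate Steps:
$Z{\left(f,y \right)} = - 40 y$ ($Z{\left(f,y \right)} = 8 \left(- 5 y\right) = - 40 y$)
$p{\left(T,L \right)} = - 31 T + 21 L$ ($p{\left(T,L \right)} = L + \left(- 31 T + 20 L\right) = - 31 T + 21 L$)
$Z{\left(-8,V \right)} p{\left(24,F{\left(-2 \right)} \right)} = \left(-40\right) \left(-2\right) \left(\left(-31\right) 24 + 21 \left(-2\right)\right) = 80 \left(-744 - 42\right) = 80 \left(-786\right) = -62880$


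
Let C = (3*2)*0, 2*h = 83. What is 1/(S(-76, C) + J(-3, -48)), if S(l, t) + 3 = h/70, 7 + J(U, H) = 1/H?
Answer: -1680/15839 ≈ -0.10607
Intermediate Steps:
h = 83/2 (h = (1/2)*83 = 83/2 ≈ 41.500)
C = 0 (C = 6*0 = 0)
J(U, H) = -7 + 1/H
S(l, t) = -337/140 (S(l, t) = -3 + (83/2)/70 = -3 + (83/2)*(1/70) = -3 + 83/140 = -337/140)
1/(S(-76, C) + J(-3, -48)) = 1/(-337/140 + (-7 + 1/(-48))) = 1/(-337/140 + (-7 - 1/48)) = 1/(-337/140 - 337/48) = 1/(-15839/1680) = -1680/15839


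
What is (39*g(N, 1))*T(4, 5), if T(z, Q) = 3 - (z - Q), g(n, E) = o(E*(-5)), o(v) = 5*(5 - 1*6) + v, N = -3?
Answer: -1560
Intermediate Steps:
o(v) = -5 + v (o(v) = 5*(5 - 6) + v = 5*(-1) + v = -5 + v)
g(n, E) = -5 - 5*E (g(n, E) = -5 + E*(-5) = -5 - 5*E)
T(z, Q) = 3 + Q - z (T(z, Q) = 3 + (Q - z) = 3 + Q - z)
(39*g(N, 1))*T(4, 5) = (39*(-5 - 5*1))*(3 + 5 - 1*4) = (39*(-5 - 5))*(3 + 5 - 4) = (39*(-10))*4 = -390*4 = -1560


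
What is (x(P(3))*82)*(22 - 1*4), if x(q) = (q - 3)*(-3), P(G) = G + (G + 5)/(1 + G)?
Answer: -8856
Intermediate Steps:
P(G) = G + (5 + G)/(1 + G)
x(q) = 9 - 3*q (x(q) = (-3 + q)*(-3) = 9 - 3*q)
(x(P(3))*82)*(22 - 1*4) = ((9 - 3*(5 + 3**2 + 2*3)/(1 + 3))*82)*(22 - 1*4) = ((9 - 3*(5 + 9 + 6)/4)*82)*(22 - 4) = ((9 - 3*20/4)*82)*18 = ((9 - 3*5)*82)*18 = ((9 - 15)*82)*18 = -6*82*18 = -492*18 = -8856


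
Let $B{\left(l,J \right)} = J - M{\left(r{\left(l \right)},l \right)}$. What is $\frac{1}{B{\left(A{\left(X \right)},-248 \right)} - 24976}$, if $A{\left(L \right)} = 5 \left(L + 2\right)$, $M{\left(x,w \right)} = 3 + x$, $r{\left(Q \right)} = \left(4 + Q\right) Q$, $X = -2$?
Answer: $- \frac{1}{25227} \approx -3.964 \cdot 10^{-5}$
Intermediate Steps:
$r{\left(Q \right)} = Q \left(4 + Q\right)$
$A{\left(L \right)} = 10 + 5 L$ ($A{\left(L \right)} = 5 \left(2 + L\right) = 10 + 5 L$)
$B{\left(l,J \right)} = -3 + J - l \left(4 + l\right)$ ($B{\left(l,J \right)} = J - \left(3 + l \left(4 + l\right)\right) = -3 + J - l \left(4 + l\right)$)
$\frac{1}{B{\left(A{\left(X \right)},-248 \right)} - 24976} = \frac{1}{\left(-3 - 248 - \left(10 + 5 \left(-2\right)\right) \left(4 + \left(10 + 5 \left(-2\right)\right)\right)\right) - 24976} = \frac{1}{\left(-3 - 248 - \left(10 - 10\right) \left(4 + \left(10 - 10\right)\right)\right) - 24976} = \frac{1}{\left(-3 - 248 - 0 \left(4 + 0\right)\right) - 24976} = \frac{1}{\left(-3 - 248 - 0 \cdot 4\right) - 24976} = \frac{1}{\left(-3 - 248 + 0\right) - 24976} = \frac{1}{-251 - 24976} = \frac{1}{-25227} = - \frac{1}{25227}$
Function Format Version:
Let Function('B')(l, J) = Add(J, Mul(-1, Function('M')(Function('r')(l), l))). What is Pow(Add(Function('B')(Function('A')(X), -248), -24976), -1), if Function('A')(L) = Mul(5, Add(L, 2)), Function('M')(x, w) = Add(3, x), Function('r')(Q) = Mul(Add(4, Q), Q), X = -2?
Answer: Rational(-1, 25227) ≈ -3.9640e-5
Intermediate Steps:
Function('r')(Q) = Mul(Q, Add(4, Q))
Function('A')(L) = Add(10, Mul(5, L)) (Function('A')(L) = Mul(5, Add(2, L)) = Add(10, Mul(5, L)))
Function('B')(l, J) = Add(-3, J, Mul(-1, l, Add(4, l))) (Function('B')(l, J) = Add(J, Mul(-1, Add(3, Mul(l, Add(4, l))))) = Add(J, Add(-3, Mul(-1, l, Add(4, l)))) = Add(-3, J, Mul(-1, l, Add(4, l))))
Pow(Add(Function('B')(Function('A')(X), -248), -24976), -1) = Pow(Add(Add(-3, -248, Mul(-1, Add(10, Mul(5, -2)), Add(4, Add(10, Mul(5, -2))))), -24976), -1) = Pow(Add(Add(-3, -248, Mul(-1, Add(10, -10), Add(4, Add(10, -10)))), -24976), -1) = Pow(Add(Add(-3, -248, Mul(-1, 0, Add(4, 0))), -24976), -1) = Pow(Add(Add(-3, -248, Mul(-1, 0, 4)), -24976), -1) = Pow(Add(Add(-3, -248, 0), -24976), -1) = Pow(Add(-251, -24976), -1) = Pow(-25227, -1) = Rational(-1, 25227)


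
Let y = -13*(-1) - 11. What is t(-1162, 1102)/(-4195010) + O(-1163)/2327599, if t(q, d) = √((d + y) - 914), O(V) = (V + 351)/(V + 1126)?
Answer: 812/86121163 - √190/4195010 ≈ 6.1428e-6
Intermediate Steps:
O(V) = (351 + V)/(1126 + V)
y = 2 (y = 13 - 11 = 2)
t(q, d) = √(-912 + d) (t(q, d) = √((d + 2) - 914) = √((2 + d) - 914) = √(-912 + d))
t(-1162, 1102)/(-4195010) + O(-1163)/2327599 = √(-912 + 1102)/(-4195010) + ((351 - 1163)/(1126 - 1163))/2327599 = √190*(-1/4195010) + (-812/(-37))*(1/2327599) = -√190/4195010 - 1/37*(-812)*(1/2327599) = -√190/4195010 + (812/37)*(1/2327599) = -√190/4195010 + 812/86121163 = 812/86121163 - √190/4195010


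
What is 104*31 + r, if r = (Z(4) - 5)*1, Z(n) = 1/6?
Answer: 19315/6 ≈ 3219.2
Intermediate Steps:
Z(n) = ⅙
r = -29/6 (r = (⅙ - 5)*1 = -29/6*1 = -29/6 ≈ -4.8333)
104*31 + r = 104*31 - 29/6 = 3224 - 29/6 = 19315/6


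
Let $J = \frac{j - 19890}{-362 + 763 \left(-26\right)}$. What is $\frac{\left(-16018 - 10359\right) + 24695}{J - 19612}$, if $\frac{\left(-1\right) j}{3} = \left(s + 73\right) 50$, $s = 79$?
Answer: $\frac{3397640}{39611971} \approx 0.085773$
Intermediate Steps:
$j = -22800$ ($j = - 3 \left(79 + 73\right) 50 = - 3 \cdot 152 \cdot 50 = \left(-3\right) 7600 = -22800$)
$J = \frac{4269}{2020}$ ($J = \frac{-22800 - 19890}{-362 + 763 \left(-26\right)} = - \frac{42690}{-362 - 19838} = - \frac{42690}{-20200} = \left(-42690\right) \left(- \frac{1}{20200}\right) = \frac{4269}{2020} \approx 2.1134$)
$\frac{\left(-16018 - 10359\right) + 24695}{J - 19612} = \frac{\left(-16018 - 10359\right) + 24695}{\frac{4269}{2020} - 19612} = \frac{\left(-16018 - 10359\right) + 24695}{- \frac{39611971}{2020}} = \left(-26377 + 24695\right) \left(- \frac{2020}{39611971}\right) = \left(-1682\right) \left(- \frac{2020}{39611971}\right) = \frac{3397640}{39611971}$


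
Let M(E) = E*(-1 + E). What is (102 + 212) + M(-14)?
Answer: 524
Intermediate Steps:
(102 + 212) + M(-14) = (102 + 212) - 14*(-1 - 14) = 314 - 14*(-15) = 314 + 210 = 524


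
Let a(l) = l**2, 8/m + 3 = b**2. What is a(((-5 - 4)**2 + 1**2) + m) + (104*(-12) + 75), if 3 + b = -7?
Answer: 52356687/9409 ≈ 5564.5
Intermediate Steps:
b = -10 (b = -3 - 7 = -10)
m = 8/97 (m = 8/(-3 + (-10)**2) = 8/(-3 + 100) = 8/97 ≈ 0.082474)
a(((-5 - 4)**2 + 1**2) + m) + (104*(-12) + 75) = (((-5 - 4)**2 + 1**2) + 8/97)**2 + (104*(-12) + 75) = (((-9)**2 + 1) + 8/97)**2 + (-1248 + 75) = ((81 + 1) + 8/97)**2 - 1173 = (82 + 8/97)**2 - 1173 = (7962/97)**2 - 1173 = 63393444/9409 - 1173 = 52356687/9409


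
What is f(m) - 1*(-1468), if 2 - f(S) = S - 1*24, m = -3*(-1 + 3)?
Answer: 1500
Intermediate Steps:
m = -6 (m = -3*2 = -6)
f(S) = 26 - S (f(S) = 2 - (S - 1*24) = 2 - (S - 24) = 2 - (-24 + S) = 2 + (24 - S) = 26 - S)
f(m) - 1*(-1468) = (26 - 1*(-6)) - 1*(-1468) = (26 + 6) + 1468 = 32 + 1468 = 1500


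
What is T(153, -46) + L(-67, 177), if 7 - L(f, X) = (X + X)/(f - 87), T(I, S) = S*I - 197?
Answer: -556379/77 ≈ -7225.7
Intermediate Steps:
T(I, S) = -197 + I*S (T(I, S) = I*S - 197 = -197 + I*S)
L(f, X) = 7 - 2*X/(-87 + f) (L(f, X) = 7 - (X + X)/(f - 87) = 7 - 2*X/(-87 + f))
T(153, -46) + L(-67, 177) = (-197 + 153*(-46)) + (-609 - 2*177 + 7*(-67))/(-87 - 67) = (-197 - 7038) + (-609 - 354 - 469)/(-154) = -7235 - 1/154*(-1432) = -7235 + 716/77 = -556379/77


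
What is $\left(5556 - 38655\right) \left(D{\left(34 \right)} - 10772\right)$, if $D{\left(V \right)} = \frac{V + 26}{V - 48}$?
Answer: $\frac{2496789966}{7} \approx 3.5668 \cdot 10^{8}$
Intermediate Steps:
$D{\left(V \right)} = \frac{26 + V}{-48 + V}$
$\left(5556 - 38655\right) \left(D{\left(34 \right)} - 10772\right) = \left(5556 - 38655\right) \left(\frac{26 + 34}{-48 + 34} - 10772\right) = - 33099 \left(\frac{1}{-14} \cdot 60 - 10772\right) = - 33099 \left(\left(- \frac{1}{14}\right) 60 - 10772\right) = - 33099 \left(- \frac{30}{7} - 10772\right) = \left(-33099\right) \left(- \frac{75434}{7}\right) = \frac{2496789966}{7}$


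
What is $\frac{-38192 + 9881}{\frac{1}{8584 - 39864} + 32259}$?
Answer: $- \frac{885568080}{1009061519} \approx -0.87762$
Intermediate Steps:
$\frac{-38192 + 9881}{\frac{1}{8584 - 39864} + 32259} = - \frac{28311}{\frac{1}{-31280} + 32259} = - \frac{28311}{- \frac{1}{31280} + 32259} = - \frac{28311}{\frac{1009061519}{31280}} = \left(-28311\right) \frac{31280}{1009061519} = - \frac{885568080}{1009061519}$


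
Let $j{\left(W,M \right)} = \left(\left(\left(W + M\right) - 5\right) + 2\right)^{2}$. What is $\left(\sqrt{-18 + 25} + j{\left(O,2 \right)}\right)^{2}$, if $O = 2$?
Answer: $\left(1 + \sqrt{7}\right)^{2} \approx 13.292$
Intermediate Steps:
$j{\left(W,M \right)} = \left(-3 + M + W\right)^{2}$ ($j{\left(W,M \right)} = \left(\left(\left(M + W\right) - 5\right) + 2\right)^{2} = \left(\left(-5 + M + W\right) + 2\right)^{2} = \left(-3 + M + W\right)^{2}$)
$\left(\sqrt{-18 + 25} + j{\left(O,2 \right)}\right)^{2} = \left(\sqrt{-18 + 25} + \left(-3 + 2 + 2\right)^{2}\right)^{2} = \left(\sqrt{7} + 1^{2}\right)^{2} = \left(\sqrt{7} + 1\right)^{2} = \left(1 + \sqrt{7}\right)^{2}$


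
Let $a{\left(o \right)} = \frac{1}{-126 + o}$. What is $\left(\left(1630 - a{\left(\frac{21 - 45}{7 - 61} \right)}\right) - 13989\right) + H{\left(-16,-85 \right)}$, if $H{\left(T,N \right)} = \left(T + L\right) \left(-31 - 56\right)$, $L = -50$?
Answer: $- \frac{7477201}{1130} \approx -6617.0$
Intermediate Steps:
$H{\left(T,N \right)} = 4350 - 87 T$ ($H{\left(T,N \right)} = \left(T - 50\right) \left(-31 - 56\right) = \left(-50 + T\right) \left(-87\right) = 4350 - 87 T$)
$\left(\left(1630 - a{\left(\frac{21 - 45}{7 - 61} \right)}\right) - 13989\right) + H{\left(-16,-85 \right)} = \left(\left(1630 - \frac{1}{-126 + \frac{21 - 45}{7 - 61}}\right) - 13989\right) + \left(4350 - -1392\right) = \left(\left(1630 - \frac{1}{-126 - \frac{24}{-54}}\right) - 13989\right) + \left(4350 + 1392\right) = \left(\left(1630 - \frac{1}{-126 - - \frac{4}{9}}\right) - 13989\right) + 5742 = \left(\left(1630 - \frac{1}{-126 + \frac{4}{9}}\right) - 13989\right) + 5742 = \left(\left(1630 - \frac{1}{- \frac{1130}{9}}\right) - 13989\right) + 5742 = \left(\left(1630 - - \frac{9}{1130}\right) - 13989\right) + 5742 = \left(\left(1630 + \frac{9}{1130}\right) - 13989\right) + 5742 = \left(\frac{1841909}{1130} - 13989\right) + 5742 = - \frac{13965661}{1130} + 5742 = - \frac{7477201}{1130}$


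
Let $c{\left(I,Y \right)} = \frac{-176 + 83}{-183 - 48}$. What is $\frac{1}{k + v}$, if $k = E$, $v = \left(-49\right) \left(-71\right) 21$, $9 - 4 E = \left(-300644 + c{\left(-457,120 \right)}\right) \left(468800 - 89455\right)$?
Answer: $\frac{154}{4390845601515} \approx 3.5073 \cdot 10^{-11}$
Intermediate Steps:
$c{\left(I,Y \right)} = \frac{31}{77}$ ($c{\left(I,Y \right)} = - \frac{93}{-231} = \left(-93\right) \left(- \frac{1}{231}\right) = \frac{31}{77}$)
$E = \frac{4390834350429}{154}$ ($E = \frac{9}{4} - \frac{\left(-300644 + \frac{31}{77}\right) \left(468800 - 89455\right)}{4} = \frac{9}{4} - \frac{\left(- \frac{23149557}{77}\right) 379345}{4} = \frac{9}{4} - - \frac{8781668700165}{308} = \frac{9}{4} + \frac{8781668700165}{308} = \frac{4390834350429}{154} \approx 2.8512 \cdot 10^{10}$)
$v = 73059$ ($v = 3479 \cdot 21 = 73059$)
$k = \frac{4390834350429}{154} \approx 2.8512 \cdot 10^{10}$
$\frac{1}{k + v} = \frac{1}{\frac{4390834350429}{154} + 73059} = \frac{1}{\frac{4390845601515}{154}} = \frac{154}{4390845601515}$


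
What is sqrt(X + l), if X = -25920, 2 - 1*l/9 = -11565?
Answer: 3*sqrt(8687) ≈ 279.61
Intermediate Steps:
l = 104103 (l = 18 - 9*(-11565) = 18 + 104085 = 104103)
sqrt(X + l) = sqrt(-25920 + 104103) = sqrt(78183) = 3*sqrt(8687)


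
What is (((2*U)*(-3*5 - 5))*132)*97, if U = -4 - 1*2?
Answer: 3072960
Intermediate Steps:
U = -6 (U = -4 - 2 = -6)
(((2*U)*(-3*5 - 5))*132)*97 = (((2*(-6))*(-3*5 - 5))*132)*97 = (-12*(-15 - 5)*132)*97 = (-12*(-20)*132)*97 = (240*132)*97 = 31680*97 = 3072960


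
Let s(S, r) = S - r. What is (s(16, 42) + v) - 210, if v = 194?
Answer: -42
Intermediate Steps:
(s(16, 42) + v) - 210 = ((16 - 1*42) + 194) - 210 = ((16 - 42) + 194) - 210 = (-26 + 194) - 210 = 168 - 210 = -42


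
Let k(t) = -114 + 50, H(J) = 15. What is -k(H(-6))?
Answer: 64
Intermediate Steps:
k(t) = -64
-k(H(-6)) = -1*(-64) = 64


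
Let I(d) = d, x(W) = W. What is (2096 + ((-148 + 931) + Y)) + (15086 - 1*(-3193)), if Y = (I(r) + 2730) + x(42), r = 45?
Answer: 23975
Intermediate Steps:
Y = 2817 (Y = (45 + 2730) + 42 = 2775 + 42 = 2817)
(2096 + ((-148 + 931) + Y)) + (15086 - 1*(-3193)) = (2096 + ((-148 + 931) + 2817)) + (15086 - 1*(-3193)) = (2096 + (783 + 2817)) + (15086 + 3193) = (2096 + 3600) + 18279 = 5696 + 18279 = 23975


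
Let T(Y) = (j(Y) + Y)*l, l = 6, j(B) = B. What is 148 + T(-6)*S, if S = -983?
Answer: 70924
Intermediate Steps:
T(Y) = 12*Y (T(Y) = (Y + Y)*6 = (2*Y)*6 = 12*Y)
148 + T(-6)*S = 148 + (12*(-6))*(-983) = 148 - 72*(-983) = 148 + 70776 = 70924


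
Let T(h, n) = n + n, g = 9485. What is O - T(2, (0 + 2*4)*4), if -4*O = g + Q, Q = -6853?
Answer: -722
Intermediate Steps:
T(h, n) = 2*n
O = -658 (O = -(9485 - 6853)/4 = -1/4*2632 = -658)
O - T(2, (0 + 2*4)*4) = -658 - 2*(0 + 2*4)*4 = -658 - 2*(0 + 8)*4 = -658 - 2*8*4 = -658 - 2*32 = -658 - 1*64 = -658 - 64 = -722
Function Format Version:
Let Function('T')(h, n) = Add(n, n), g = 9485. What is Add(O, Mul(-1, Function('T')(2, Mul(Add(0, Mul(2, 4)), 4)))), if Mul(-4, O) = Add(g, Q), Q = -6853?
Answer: -722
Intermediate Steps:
Function('T')(h, n) = Mul(2, n)
O = -658 (O = Mul(Rational(-1, 4), Add(9485, -6853)) = Mul(Rational(-1, 4), 2632) = -658)
Add(O, Mul(-1, Function('T')(2, Mul(Add(0, Mul(2, 4)), 4)))) = Add(-658, Mul(-1, Mul(2, Mul(Add(0, Mul(2, 4)), 4)))) = Add(-658, Mul(-1, Mul(2, Mul(Add(0, 8), 4)))) = Add(-658, Mul(-1, Mul(2, Mul(8, 4)))) = Add(-658, Mul(-1, Mul(2, 32))) = Add(-658, Mul(-1, 64)) = Add(-658, -64) = -722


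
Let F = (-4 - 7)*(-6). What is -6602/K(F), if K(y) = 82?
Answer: -3301/41 ≈ -80.512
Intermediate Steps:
F = 66 (F = -11*(-6) = 66)
-6602/K(F) = -6602/82 = -6602*1/82 = -3301/41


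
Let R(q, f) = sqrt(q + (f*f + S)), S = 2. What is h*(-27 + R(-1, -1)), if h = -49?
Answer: 1323 - 49*sqrt(2) ≈ 1253.7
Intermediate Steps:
R(q, f) = sqrt(2 + q + f**2) (R(q, f) = sqrt(q + (f*f + 2)) = sqrt(q + (f**2 + 2)) = sqrt(q + (2 + f**2)) = sqrt(2 + q + f**2))
h*(-27 + R(-1, -1)) = -49*(-27 + sqrt(2 - 1 + (-1)**2)) = -49*(-27 + sqrt(2 - 1 + 1)) = -49*(-27 + sqrt(2)) = 1323 - 49*sqrt(2)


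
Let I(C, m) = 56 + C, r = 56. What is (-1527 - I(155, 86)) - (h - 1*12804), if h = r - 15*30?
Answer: 11460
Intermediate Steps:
h = -394 (h = 56 - 15*30 = 56 - 450 = -394)
(-1527 - I(155, 86)) - (h - 1*12804) = (-1527 - (56 + 155)) - (-394 - 1*12804) = (-1527 - 1*211) - (-394 - 12804) = (-1527 - 211) - 1*(-13198) = -1738 + 13198 = 11460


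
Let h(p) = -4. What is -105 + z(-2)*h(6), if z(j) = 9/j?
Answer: -87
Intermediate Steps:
-105 + z(-2)*h(6) = -105 + (9/(-2))*(-4) = -105 + (9*(-1/2))*(-4) = -105 - 9/2*(-4) = -105 + 18 = -87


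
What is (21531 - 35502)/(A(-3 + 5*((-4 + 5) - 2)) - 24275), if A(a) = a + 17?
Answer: 13971/24266 ≈ 0.57574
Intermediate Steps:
A(a) = 17 + a
(21531 - 35502)/(A(-3 + 5*((-4 + 5) - 2)) - 24275) = (21531 - 35502)/((17 + (-3 + 5*((-4 + 5) - 2))) - 24275) = -13971/((17 + (-3 + 5*(1 - 2))) - 24275) = -13971/((17 + (-3 + 5*(-1))) - 24275) = -13971/((17 + (-3 - 5)) - 24275) = -13971/((17 - 8) - 24275) = -13971/(9 - 24275) = -13971/(-24266) = -13971*(-1/24266) = 13971/24266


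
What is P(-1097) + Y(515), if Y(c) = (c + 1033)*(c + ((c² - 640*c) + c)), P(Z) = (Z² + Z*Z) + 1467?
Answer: -95649775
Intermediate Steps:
P(Z) = 1467 + 2*Z² (P(Z) = (Z² + Z²) + 1467 = 2*Z² + 1467 = 1467 + 2*Z²)
Y(c) = (1033 + c)*(c² - 638*c) (Y(c) = (1033 + c)*(c + (c² - 639*c)) = (1033 + c)*(c² - 638*c))
P(-1097) + Y(515) = (1467 + 2*(-1097)²) + 515*(-659054 + 515² + 395*515) = (1467 + 2*1203409) + 515*(-659054 + 265225 + 203425) = (1467 + 2406818) + 515*(-190404) = 2408285 - 98058060 = -95649775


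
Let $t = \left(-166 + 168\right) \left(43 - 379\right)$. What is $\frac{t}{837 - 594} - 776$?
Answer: $- \frac{63080}{81} \approx -778.77$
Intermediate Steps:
$t = -672$ ($t = 2 \left(-336\right) = -672$)
$\frac{t}{837 - 594} - 776 = \frac{1}{837 - 594} \left(-672\right) - 776 = \frac{1}{243} \left(-672\right) - 776 = - \frac{224}{81} - 776 = - \frac{63080}{81}$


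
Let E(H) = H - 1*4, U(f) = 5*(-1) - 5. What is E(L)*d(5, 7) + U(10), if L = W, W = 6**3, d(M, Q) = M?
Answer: 1050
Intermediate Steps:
W = 216
L = 216
U(f) = -10 (U(f) = -5 - 5 = -10)
E(H) = -4 + H (E(H) = H - 4 = -4 + H)
E(L)*d(5, 7) + U(10) = (-4 + 216)*5 - 10 = 212*5 - 10 = 1060 - 10 = 1050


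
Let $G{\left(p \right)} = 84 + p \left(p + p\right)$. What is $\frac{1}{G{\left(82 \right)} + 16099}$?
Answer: $\frac{1}{29631} \approx 3.3748 \cdot 10^{-5}$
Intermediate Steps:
$G{\left(p \right)} = 84 + 2 p^{2}$ ($G{\left(p \right)} = 84 + p 2 p = 84 + 2 p^{2}$)
$\frac{1}{G{\left(82 \right)} + 16099} = \frac{1}{\left(84 + 2 \cdot 82^{2}\right) + 16099} = \frac{1}{\left(84 + 2 \cdot 6724\right) + 16099} = \frac{1}{\left(84 + 13448\right) + 16099} = \frac{1}{13532 + 16099} = \frac{1}{29631}$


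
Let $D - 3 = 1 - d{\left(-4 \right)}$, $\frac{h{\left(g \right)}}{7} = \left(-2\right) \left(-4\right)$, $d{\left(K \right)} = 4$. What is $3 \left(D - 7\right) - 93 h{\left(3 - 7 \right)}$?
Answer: $-5229$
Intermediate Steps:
$h{\left(g \right)} = 56$ ($h{\left(g \right)} = 7 \left(\left(-2\right) \left(-4\right)\right) = 7 \cdot 8 = 56$)
$D = 0$ ($D = 3 + \left(1 - 4\right) = 3 - 3 = 0$)
$3 \left(D - 7\right) - 93 h{\left(3 - 7 \right)} = 3 \left(0 - 7\right) - 5208 = 3 \left(-7\right) - 5208 = -21 - 5208 = -5229$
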